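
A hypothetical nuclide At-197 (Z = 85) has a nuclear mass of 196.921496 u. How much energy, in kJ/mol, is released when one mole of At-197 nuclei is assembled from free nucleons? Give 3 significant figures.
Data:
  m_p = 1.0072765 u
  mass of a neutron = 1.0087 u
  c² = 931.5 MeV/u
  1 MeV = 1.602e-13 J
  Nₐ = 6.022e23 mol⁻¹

1.50e+11 kJ/mol

Σm = 85·m_p + 112·m_n = 85.6185025 + 112.9744 = 198.5929025 u
Δm = 198.5929025 − 196.921496 = 1.6714065 u
E_B = 1.6714065 × 931.5 = 1556.92 MeV
Per nucleus in joules: 1556.92 MeV × 1.602e-13 J/MeV = 2.4942e-10 J
Per mole: 2.4942e-10 J × 6.022e23 mol⁻¹ = 1.5020e+14 J/mol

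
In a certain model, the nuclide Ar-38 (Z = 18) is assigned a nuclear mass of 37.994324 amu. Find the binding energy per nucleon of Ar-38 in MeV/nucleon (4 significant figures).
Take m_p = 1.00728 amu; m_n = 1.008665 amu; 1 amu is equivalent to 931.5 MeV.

7.599 MeV/nucleon

Mass of separated nucleons = 18(1.00728) + 20(1.008665) = 18.13104 + 20.173300 = 38.304340 amu
The mass defect is 38.304340 − 37.994324 = 0.310016 amu.
Converting to energy: 0.310016 amu × 931.5 MeV/amu = 288.780 MeV
Per nucleon: 288.780 / 38 = 7.599 MeV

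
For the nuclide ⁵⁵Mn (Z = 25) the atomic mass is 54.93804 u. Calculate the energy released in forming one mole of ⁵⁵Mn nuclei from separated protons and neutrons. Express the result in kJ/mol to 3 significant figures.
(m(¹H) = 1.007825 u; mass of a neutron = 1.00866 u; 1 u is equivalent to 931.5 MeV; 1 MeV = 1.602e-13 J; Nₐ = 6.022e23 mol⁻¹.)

The nucleus contains 25 protons and 55 − 25 = 30 neutrons.
Total constituent mass: 25 × 1.007825 + 30 × 1.00866 = 55.455425 u
Δm = 55.455425 − 54.93804 = 0.517385 u
Binding energy = Δm·c² = 0.517385 × 931.5 MeV/u = 481.944 MeV
Per nucleus in joules: 481.944 MeV × 1.602e-13 J/MeV = 7.7207e-11 J
Per mole: 7.7207e-11 J × 6.022e23 mol⁻¹ = 4.6494e+13 J/mol

4.65e+10 kJ/mol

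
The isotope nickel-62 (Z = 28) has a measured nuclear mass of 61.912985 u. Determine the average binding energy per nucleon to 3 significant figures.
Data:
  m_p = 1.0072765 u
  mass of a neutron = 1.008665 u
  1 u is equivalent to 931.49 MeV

Total constituent mass: 28 × 1.0072765 + 34 × 1.008665 = 62.4983520 u
Mass defect Δm = 62.4983520 − 61.912985 = 0.5853670 u
Binding energy = Δm·c² = 0.5853670 × 931.49 MeV/u = 545.264 MeV
BE/A = 545.264 MeV / 62 = 8.7946 MeV/nucleon

8.79 MeV/nucleon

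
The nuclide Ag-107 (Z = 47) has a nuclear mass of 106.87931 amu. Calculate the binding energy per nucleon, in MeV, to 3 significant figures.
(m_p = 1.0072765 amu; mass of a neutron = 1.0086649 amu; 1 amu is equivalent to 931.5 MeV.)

With 47 protons and 60 neutrons (A = 107):
Total constituent mass: 47 × 1.0072765 + 60 × 1.0086649 = 107.8618895 amu
The mass defect is 107.8618895 − 106.87931 = 0.9825795 amu.
Binding energy = Δm·c² = 0.9825795 × 931.5 MeV/amu = 915.273 MeV
Per nucleon: 915.273 / 107 = 8.554 MeV

8.55 MeV/nucleon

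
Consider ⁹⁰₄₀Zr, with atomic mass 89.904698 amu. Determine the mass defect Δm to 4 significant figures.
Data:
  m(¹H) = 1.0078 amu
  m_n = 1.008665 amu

0.8406 amu

Mass of separated nucleons = 40(1.0078) + 50(1.008665) = 40.3120 + 50.433250 = 90.745250 amu
Mass defect Δm = 90.745250 − 89.904698 = 0.840552 amu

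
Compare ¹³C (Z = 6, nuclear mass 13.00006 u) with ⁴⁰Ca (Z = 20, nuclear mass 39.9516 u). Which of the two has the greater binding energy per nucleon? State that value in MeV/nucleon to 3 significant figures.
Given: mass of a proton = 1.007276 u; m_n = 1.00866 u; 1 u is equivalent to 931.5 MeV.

⁴⁰Ca; 8.55 MeV/nucleon

¹³C: Σm = 6(1.007276) + 7(1.00866) = 13.104276 u; Δm = 0.104216 u; E_B = 97.077 MeV; E_B/A = 7.467 MeV
⁴⁰Ca: Σm = 20(1.007276) + 20(1.00866) = 40.318720 u; Δm = 0.367120 u; E_B = 341.97 MeV; E_B/A = 8.549 MeV
⁴⁰Ca has the higher binding energy per nucleon, so it is the more tightly bound nucleus.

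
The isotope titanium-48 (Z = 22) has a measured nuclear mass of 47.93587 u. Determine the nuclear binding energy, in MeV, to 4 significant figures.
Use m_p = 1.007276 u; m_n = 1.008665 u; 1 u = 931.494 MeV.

418.7 MeV

The nucleus contains 22 protons and 48 − 22 = 26 neutrons.
Total constituent mass: 22 × 1.007276 + 26 × 1.008665 = 48.385362 u
The mass defect is 48.385362 − 47.93587 = 0.449492 u.
Converting to energy: 0.449492 u × 931.494 MeV/u = 418.699 MeV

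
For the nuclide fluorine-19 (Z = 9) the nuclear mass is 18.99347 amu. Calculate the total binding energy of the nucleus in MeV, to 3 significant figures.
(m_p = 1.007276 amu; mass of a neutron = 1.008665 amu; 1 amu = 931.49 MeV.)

Mass of separated nucleons = 9(1.007276) + 10(1.008665) = 9.065484 + 10.086650 = 19.152134 amu
Δm = 19.152134 − 18.99347 = 0.158664 amu
Converting to energy: 0.158664 amu × 931.49 MeV/amu = 147.794 MeV

148 MeV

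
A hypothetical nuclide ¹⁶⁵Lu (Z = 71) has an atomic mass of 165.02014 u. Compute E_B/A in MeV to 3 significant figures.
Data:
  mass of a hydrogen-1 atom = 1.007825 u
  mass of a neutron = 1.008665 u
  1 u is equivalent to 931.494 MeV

With 71 protons and 94 neutrons (A = 165):
Σm = 71·m(¹H) + 94·m_n = 71.555575 + 94.814510 = 166.370085 u
Mass defect Δm = 166.370085 − 165.02014 = 1.349945 u
Converting to energy: 1.349945 u × 931.494 MeV/u = 1257.47 MeV
Dividing by A = 165 gives 7.621 MeV per nucleon.

7.62 MeV/nucleon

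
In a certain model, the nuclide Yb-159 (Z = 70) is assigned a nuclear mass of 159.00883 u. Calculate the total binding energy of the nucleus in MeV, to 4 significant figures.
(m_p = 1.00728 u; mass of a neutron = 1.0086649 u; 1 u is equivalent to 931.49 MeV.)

1185 MeV

With 70 protons and 89 neutrons (A = 159):
Σm = 70·m_p + 89·m_n = 70.50960 + 89.7711761 = 160.2807761 u
Mass defect Δm = 160.2807761 − 159.00883 = 1.2719461 u
Converting to energy: 1.2719461 u × 931.49 MeV/u = 1184.81 MeV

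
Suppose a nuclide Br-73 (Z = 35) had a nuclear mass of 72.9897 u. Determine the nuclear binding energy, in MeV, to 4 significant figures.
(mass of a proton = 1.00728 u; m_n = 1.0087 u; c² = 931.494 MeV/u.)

Mass of separated nucleons = 35(1.00728) + 38(1.0087) = 35.25480 + 38.3306 = 73.58540 u
Δm = 73.58540 − 72.9897 = 0.59570 u
E_B = 0.59570 × 931.494 = 554.891 MeV

554.9 MeV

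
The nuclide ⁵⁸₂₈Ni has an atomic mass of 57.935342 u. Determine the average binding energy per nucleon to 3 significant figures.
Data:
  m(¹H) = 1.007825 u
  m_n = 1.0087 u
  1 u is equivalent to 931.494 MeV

The nucleus contains 28 protons and 58 − 28 = 30 neutrons.
Σm = 28·m(¹H) + 30·m_n = 28.219100 + 30.2610 = 58.480100 u
The mass defect is 58.480100 − 57.935342 = 0.544758 u.
E_B = 0.544758 × 931.494 = 507.439 MeV
Per nucleon: 507.439 / 58 = 8.749 MeV

8.75 MeV/nucleon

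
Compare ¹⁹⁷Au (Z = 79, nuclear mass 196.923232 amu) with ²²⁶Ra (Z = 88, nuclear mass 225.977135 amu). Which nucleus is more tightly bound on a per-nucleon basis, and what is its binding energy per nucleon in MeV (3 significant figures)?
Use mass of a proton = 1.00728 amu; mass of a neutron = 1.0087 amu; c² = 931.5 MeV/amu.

¹⁹⁷Au; 7.94 MeV/nucleon

¹⁹⁷Au: Σm = 79(1.00728) + 118(1.0087) = 198.60172 amu; Δm = 1.678488 amu; E_B = 1563.5 MeV; E_B/A = 7.937 MeV
²²⁶Ra: Σm = 88(1.00728) + 138(1.0087) = 227.84124 amu; Δm = 1.864105 amu; E_B = 1736.4 MeV; E_B/A = 7.683 MeV
¹⁹⁷Au has the higher binding energy per nucleon, so it is the more tightly bound nucleus.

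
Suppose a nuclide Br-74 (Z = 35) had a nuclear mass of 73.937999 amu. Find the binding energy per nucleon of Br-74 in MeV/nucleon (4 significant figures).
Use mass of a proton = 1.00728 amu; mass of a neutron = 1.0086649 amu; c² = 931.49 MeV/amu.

8.242 MeV/nucleon

With 35 protons and 39 neutrons (A = 74):
Total constituent mass: 35 × 1.00728 + 39 × 1.0086649 = 74.5927311 amu
Δm = 74.5927311 − 73.937999 = 0.6547321 amu
Converting to energy: 0.6547321 amu × 931.49 MeV/amu = 609.876 MeV
BE/A = 609.876 MeV / 74 = 8.242 MeV/nucleon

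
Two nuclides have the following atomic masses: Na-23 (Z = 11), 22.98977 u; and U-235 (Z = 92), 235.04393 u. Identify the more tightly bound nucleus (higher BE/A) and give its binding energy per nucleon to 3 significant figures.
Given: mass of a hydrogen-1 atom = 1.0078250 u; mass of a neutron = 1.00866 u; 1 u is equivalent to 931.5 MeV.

Na-23; 8.11 MeV/nucleon

Na-23: Σm = 11(1.0078250) + 12(1.00866) = 23.1899950 u; Δm = 0.2002250 u; E_B = 186.51 MeV; E_B/A = 8.109 MeV
U-235: Σm = 92(1.0078250) + 143(1.00866) = 236.9582800 u; Δm = 1.9143500 u; E_B = 1783.2 MeV; E_B/A = 7.588 MeV
Na-23 has the higher binding energy per nucleon, so it is the more tightly bound nucleus.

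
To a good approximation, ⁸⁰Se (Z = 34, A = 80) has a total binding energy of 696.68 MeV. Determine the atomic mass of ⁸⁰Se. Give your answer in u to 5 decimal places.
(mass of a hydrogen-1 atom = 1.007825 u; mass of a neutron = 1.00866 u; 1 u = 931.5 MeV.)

Mass defect = 696.68 MeV / (931.5 MeV/u) = 0.7479120 u
Constituent mass = 34(1.007825) + 46(1.00866) = 80.664410 u
Atomic mass = 80.664410 − 0.7479120 = 79.9164980 u ≈ 79.91650 u (to 5 decimal places)

79.91650 u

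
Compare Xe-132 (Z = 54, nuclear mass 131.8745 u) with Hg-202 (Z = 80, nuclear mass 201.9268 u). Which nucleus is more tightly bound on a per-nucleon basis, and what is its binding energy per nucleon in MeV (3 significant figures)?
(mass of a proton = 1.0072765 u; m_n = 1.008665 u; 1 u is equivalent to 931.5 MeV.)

Xe-132; 8.43 MeV/nucleon

Xe-132: Σm = 54(1.0072765) + 78(1.008665) = 133.0688010 u; Δm = 1.1943010 u; E_B = 1112.5 MeV; E_B/A = 8.428 MeV
Hg-202: Σm = 80(1.0072765) + 122(1.008665) = 203.6392500 u; Δm = 1.7124500 u; E_B = 1595.1 MeV; E_B/A = 7.897 MeV
Xe-132 has the higher binding energy per nucleon, so it is the more tightly bound nucleus.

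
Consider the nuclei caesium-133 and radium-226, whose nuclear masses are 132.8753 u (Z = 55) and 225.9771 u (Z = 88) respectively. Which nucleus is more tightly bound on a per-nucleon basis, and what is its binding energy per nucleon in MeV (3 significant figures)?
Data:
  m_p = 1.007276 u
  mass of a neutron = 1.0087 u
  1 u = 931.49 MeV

caesium-133: Σm = 55(1.007276) + 78(1.0087) = 134.078780 u; Δm = 1.203480 u; E_B = 1121.0 MeV; E_B/A = 8.429 MeV
radium-226: Σm = 88(1.007276) + 138(1.0087) = 227.840888 u; Δm = 1.863788 u; E_B = 1736.1 MeV; E_B/A = 7.682 MeV
caesium-133 has the higher binding energy per nucleon, so it is the more tightly bound nucleus.

caesium-133; 8.43 MeV/nucleon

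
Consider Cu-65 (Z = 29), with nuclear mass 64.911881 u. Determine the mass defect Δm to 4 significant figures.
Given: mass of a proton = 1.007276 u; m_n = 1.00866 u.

0.6109 u

Z = 29, so N = A − Z = 65 − 29 = 36.
Mass of separated nucleons = 29(1.007276) + 36(1.00866) = 29.211004 + 36.31176 = 65.522764 u
The mass defect is 65.522764 − 64.911881 = 0.610883 u.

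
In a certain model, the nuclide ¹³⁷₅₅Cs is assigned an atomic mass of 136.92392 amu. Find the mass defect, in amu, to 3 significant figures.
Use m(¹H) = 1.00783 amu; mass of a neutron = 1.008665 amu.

Z = 55, so N = A − Z = 137 − 55 = 82.
Mass of separated nucleons = 55(1.00783) + 82(1.008665) = 55.43065 + 82.710530 = 138.141180 amu
Mass defect Δm = 138.141180 − 136.92392 = 1.217260 amu

1.22 amu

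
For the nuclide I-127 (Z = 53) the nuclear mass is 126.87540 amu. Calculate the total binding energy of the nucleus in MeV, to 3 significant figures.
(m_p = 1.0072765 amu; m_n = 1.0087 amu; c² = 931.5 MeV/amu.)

With 53 protons and 74 neutrons (A = 127):
Σm = 53·m_p + 74·m_n = 53.3856545 + 74.6438 = 128.0294545 amu
Mass defect Δm = 128.0294545 − 126.87540 = 1.1540545 amu
Binding energy = Δm·c² = 1.1540545 × 931.5 MeV/amu = 1075.00 MeV

1080 MeV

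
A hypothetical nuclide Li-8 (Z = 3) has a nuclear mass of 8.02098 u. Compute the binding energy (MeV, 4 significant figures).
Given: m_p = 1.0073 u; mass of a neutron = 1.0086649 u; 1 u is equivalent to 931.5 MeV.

41.21 MeV

With 3 protons and 5 neutrons (A = 8):
Σm = 3·m_p + 5·m_n = 3.0219 + 5.0433245 = 8.0652245 u
The mass defect is 8.0652245 − 8.02098 = 0.0442445 u.
E_B = 0.0442445 × 931.5 = 41.2138 MeV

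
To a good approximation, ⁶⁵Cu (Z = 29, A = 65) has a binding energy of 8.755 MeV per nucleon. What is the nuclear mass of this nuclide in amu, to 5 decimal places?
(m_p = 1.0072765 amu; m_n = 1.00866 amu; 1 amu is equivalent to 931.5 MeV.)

64.91186 amu

Total binding energy = 65 × 8.755 = 569.075 MeV
Mass defect = 569.075 MeV / (931.5 MeV/amu) = 0.6109232 amu
Constituent mass = 29(1.0072765) + 36(1.00866) = 65.5227785 amu
Nuclear mass = 65.5227785 − 0.6109232 = 64.9118553 amu ≈ 64.91186 amu (to 5 decimal places)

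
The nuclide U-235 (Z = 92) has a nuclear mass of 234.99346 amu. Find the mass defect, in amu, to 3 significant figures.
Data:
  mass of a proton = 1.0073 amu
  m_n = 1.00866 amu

1.92 amu

Σm = 92·m_p + 143·m_n = 92.6716 + 144.23838 = 236.90998 amu
Mass defect Δm = 236.90998 − 234.99346 = 1.91652 amu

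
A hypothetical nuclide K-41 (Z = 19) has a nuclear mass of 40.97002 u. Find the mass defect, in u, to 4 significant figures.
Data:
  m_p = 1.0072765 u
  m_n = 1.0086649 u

0.3589 u

Total constituent mass: 19 × 1.0072765 + 22 × 1.0086649 = 41.3288813 u
Mass defect Δm = 41.3288813 − 40.97002 = 0.3588613 u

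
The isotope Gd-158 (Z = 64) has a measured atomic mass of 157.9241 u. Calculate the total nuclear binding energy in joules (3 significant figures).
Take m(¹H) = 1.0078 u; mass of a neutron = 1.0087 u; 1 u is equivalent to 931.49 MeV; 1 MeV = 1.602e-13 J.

Z = 64, so N = A − Z = 158 − 64 = 94.
Total constituent mass: 64 × 1.0078 + 94 × 1.0087 = 159.3170 u
Δm = 159.3170 − 157.9241 = 1.3929 u
Binding energy = Δm·c² = 1.3929 × 931.49 MeV/u = 1297.47 MeV
In joules: 1297.47 MeV × 1.602e-13 J/MeV = 2.0785e-10 J

2.08e-10 J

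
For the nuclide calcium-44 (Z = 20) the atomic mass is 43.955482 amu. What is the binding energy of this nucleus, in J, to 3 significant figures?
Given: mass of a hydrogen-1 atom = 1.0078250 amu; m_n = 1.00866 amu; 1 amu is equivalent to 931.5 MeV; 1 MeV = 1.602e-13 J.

Σm = 20·m(¹H) + 24·m_n = 20.1565000 + 24.20784 = 44.3643400 amu
The mass defect is 44.3643400 − 43.955482 = 0.4088580 amu.
Converting to energy: 0.4088580 amu × 931.5 MeV/amu = 380.851 MeV
In joules: 380.851 MeV × 1.602e-13 J/MeV = 6.1012e-11 J

6.10e-11 J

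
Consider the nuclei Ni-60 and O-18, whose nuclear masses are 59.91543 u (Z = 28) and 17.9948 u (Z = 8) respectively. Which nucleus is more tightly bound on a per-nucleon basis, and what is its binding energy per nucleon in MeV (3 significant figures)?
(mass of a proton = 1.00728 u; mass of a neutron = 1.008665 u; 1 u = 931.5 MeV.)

Ni-60: Σm = 28(1.00728) + 32(1.008665) = 60.481120 u; Δm = 0.565690 u; E_B = 526.94 MeV; E_B/A = 8.782 MeV
O-18: Σm = 8(1.00728) + 10(1.008665) = 18.144890 u; Δm = 0.150090 u; E_B = 139.81 MeV; E_B/A = 7.767 MeV
Ni-60 has the higher binding energy per nucleon, so it is the more tightly bound nucleus.

Ni-60; 8.78 MeV/nucleon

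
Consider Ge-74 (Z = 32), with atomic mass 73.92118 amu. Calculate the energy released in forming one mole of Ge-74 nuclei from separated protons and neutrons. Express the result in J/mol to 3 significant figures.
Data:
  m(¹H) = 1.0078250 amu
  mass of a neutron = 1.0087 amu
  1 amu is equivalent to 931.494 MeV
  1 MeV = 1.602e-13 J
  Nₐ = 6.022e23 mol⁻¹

6.24e+13 J/mol

Mass of separated nucleons = 32(1.0078250) + 42(1.0087) = 32.2504000 + 42.3654 = 74.6158000 amu
The mass defect is 74.6158000 − 73.92118 = 0.6946200 amu.
E_B = 0.6946200 × 931.494 = 647.034 MeV
Per nucleus in joules: 647.034 MeV × 1.602e-13 J/MeV = 1.0365e-10 J
Per mole: 1.0365e-10 J × 6.022e23 mol⁻¹ = 6.2418e+13 J/mol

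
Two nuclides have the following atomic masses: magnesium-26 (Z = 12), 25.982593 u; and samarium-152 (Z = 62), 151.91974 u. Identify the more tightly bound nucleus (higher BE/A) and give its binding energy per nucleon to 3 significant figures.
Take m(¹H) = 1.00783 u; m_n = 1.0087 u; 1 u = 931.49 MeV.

magnesium-26; 8.35 MeV/nucleon

magnesium-26: Σm = 12(1.00783) + 14(1.0087) = 26.21576 u; Δm = 0.233167 u; E_B = 217.193 MeV; E_B/A = 8.354 MeV
samarium-152: Σm = 62(1.00783) + 90(1.0087) = 153.26846 u; Δm = 1.34872 u; E_B = 1256.3 MeV; E_B/A = 8.265 MeV
magnesium-26 has the higher binding energy per nucleon, so it is the more tightly bound nucleus.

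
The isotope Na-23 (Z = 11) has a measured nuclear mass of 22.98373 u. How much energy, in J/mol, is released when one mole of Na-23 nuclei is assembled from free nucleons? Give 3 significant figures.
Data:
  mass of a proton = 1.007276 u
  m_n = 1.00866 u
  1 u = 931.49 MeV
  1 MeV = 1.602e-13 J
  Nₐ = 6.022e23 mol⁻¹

1.80e+13 J/mol

Z = 11, so N = A − Z = 23 − 11 = 12.
Total constituent mass: 11 × 1.007276 + 12 × 1.00866 = 23.183956 u
Mass defect Δm = 23.183956 − 22.98373 = 0.200226 u
Converting to energy: 0.200226 u × 931.49 MeV/u = 186.509 MeV
Per nucleus in joules: 186.509 MeV × 1.602e-13 J/MeV = 2.9879e-11 J
Per mole: 2.9879e-11 J × 6.022e23 mol⁻¹ = 1.7993e+13 J/mol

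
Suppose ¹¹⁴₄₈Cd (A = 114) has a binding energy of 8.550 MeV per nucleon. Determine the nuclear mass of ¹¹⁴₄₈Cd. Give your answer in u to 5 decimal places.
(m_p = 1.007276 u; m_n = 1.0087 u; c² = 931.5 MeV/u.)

Total binding energy = 114 × 8.550 = 974.700 MeV
Mass defect = 974.700 MeV / (931.5 MeV/u) = 1.0463768 u
Constituent mass = 48(1.007276) + 66(1.0087) = 114.923448 u
Nuclear mass = 114.923448 − 1.0463768 = 113.8770712 u ≈ 113.87707 u (to 5 decimal places)

113.87707 u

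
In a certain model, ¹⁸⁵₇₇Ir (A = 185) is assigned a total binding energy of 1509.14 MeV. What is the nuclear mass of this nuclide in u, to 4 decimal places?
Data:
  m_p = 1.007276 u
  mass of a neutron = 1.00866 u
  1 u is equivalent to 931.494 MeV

Mass defect = 1509.14 MeV / (931.494 MeV/u) = 1.620129 u
Constituent mass = 77(1.007276) + 108(1.00866) = 186.495532 u
Nuclear mass = 186.495532 − 1.620129 = 184.875403 u ≈ 184.8754 u (to 4 decimal places)

184.8754 u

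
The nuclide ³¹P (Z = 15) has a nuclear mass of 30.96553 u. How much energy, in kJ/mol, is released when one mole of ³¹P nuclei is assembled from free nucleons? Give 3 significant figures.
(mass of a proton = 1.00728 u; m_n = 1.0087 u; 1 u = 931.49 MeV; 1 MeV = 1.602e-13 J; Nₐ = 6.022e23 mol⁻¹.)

2.54e+10 kJ/mol

The nucleus contains 15 protons and 31 − 15 = 16 neutrons.
Total constituent mass: 15 × 1.00728 + 16 × 1.0087 = 31.24840 u
Δm = 31.24840 − 30.96553 = 0.28287 u
Binding energy = Δm·c² = 0.28287 × 931.49 MeV/u = 263.491 MeV
Per nucleus in joules: 263.491 MeV × 1.602e-13 J/MeV = 4.2211e-11 J
Per mole: 4.2211e-11 J × 6.022e23 mol⁻¹ = 2.5419e+13 J/mol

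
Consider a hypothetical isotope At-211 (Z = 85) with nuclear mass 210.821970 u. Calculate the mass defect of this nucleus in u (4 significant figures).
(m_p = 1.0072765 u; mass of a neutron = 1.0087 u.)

Total constituent mass: 85 × 1.0072765 + 126 × 1.0087 = 212.7147025 u
Δm = 212.7147025 − 210.821970 = 1.8927325 u

1.893 u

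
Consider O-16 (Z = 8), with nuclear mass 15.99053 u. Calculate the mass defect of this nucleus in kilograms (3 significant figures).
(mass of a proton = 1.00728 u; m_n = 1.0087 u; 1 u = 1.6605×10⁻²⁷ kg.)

The nucleus contains 8 protons and 16 − 8 = 8 neutrons.
Mass of separated nucleons = 8(1.00728) + 8(1.0087) = 8.05824 + 8.0696 = 16.12784 u
Mass defect Δm = 16.12784 − 15.99053 = 0.13731 u
In SI units: 0.13731 u × 1.6605×10⁻²⁷ kg/u = 2.2800e-28 kg

2.28e-28 kg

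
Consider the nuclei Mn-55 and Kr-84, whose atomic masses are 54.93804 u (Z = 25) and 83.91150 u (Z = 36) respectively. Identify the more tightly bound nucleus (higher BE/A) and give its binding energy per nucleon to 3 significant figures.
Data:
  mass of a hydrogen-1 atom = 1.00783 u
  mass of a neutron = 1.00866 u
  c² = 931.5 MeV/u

Mn-55: Σm = 25(1.00783) + 30(1.00866) = 55.45555 u; Δm = 0.51751 u; E_B = 482.06 MeV; E_B/A = 8.7647 MeV
Kr-84: Σm = 36(1.00783) + 48(1.00866) = 84.69756 u; Δm = 0.78606 u; E_B = 732.21 MeV; E_B/A = 8.717 MeV
Mn-55 has the higher binding energy per nucleon, so it is the more tightly bound nucleus.

Mn-55; 8.76 MeV/nucleon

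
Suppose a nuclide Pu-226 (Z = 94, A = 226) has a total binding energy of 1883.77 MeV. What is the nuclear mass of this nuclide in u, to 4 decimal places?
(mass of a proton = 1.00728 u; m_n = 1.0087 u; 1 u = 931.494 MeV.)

225.8104 u

Mass defect = 1883.77 MeV / (931.494 MeV/u) = 2.022310 u
Constituent mass = 94(1.00728) + 132(1.0087) = 227.83272 u
Nuclear mass = 227.83272 − 2.022310 = 225.810410 u ≈ 225.8104 u (to 4 decimal places)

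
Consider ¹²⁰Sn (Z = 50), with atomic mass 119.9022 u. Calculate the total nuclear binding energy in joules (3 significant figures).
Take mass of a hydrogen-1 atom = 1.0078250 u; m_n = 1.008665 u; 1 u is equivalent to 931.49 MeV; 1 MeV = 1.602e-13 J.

Mass of separated nucleons = 50(1.0078250) + 70(1.008665) = 50.3912500 + 70.606550 = 120.9978000 u
Mass defect Δm = 120.9978000 − 119.9022 = 1.0956000 u
Converting to energy: 1.0956000 u × 931.49 MeV/u = 1020.54 MeV
In joules: 1020.54 MeV × 1.602e-13 J/MeV = 1.6349e-10 J

1.63e-10 J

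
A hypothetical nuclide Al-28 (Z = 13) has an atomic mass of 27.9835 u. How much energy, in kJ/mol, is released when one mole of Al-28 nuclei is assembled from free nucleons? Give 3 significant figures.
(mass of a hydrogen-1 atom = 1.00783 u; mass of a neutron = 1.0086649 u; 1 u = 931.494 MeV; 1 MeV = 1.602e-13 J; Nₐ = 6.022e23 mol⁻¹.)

Total constituent mass: 13 × 1.00783 + 15 × 1.0086649 = 28.2317635 u
Mass defect Δm = 28.2317635 − 27.9835 = 0.2482635 u
E_B = 0.2482635 × 931.494 = 231.256 MeV
Per nucleus in joules: 231.256 MeV × 1.602e-13 J/MeV = 3.7047e-11 J
Per mole: 3.7047e-11 J × 6.022e23 mol⁻¹ = 2.2310e+13 J/mol

2.23e+10 kJ/mol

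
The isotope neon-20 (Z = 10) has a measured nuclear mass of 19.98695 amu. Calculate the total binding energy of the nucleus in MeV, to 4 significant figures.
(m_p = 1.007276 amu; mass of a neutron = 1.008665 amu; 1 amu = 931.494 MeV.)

160.6 MeV

With 10 protons and 10 neutrons (A = 20):
Total constituent mass: 10 × 1.007276 + 10 × 1.008665 = 20.159410 amu
Δm = 20.159410 − 19.98695 = 0.172460 amu
E_B = 0.172460 × 931.494 = 160.645 MeV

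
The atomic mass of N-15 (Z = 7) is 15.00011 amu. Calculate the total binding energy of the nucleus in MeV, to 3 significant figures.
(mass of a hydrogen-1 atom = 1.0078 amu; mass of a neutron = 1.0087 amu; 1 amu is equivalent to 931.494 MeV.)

Σm = 7·m(¹H) + 8·m_n = 7.0546 + 8.0696 = 15.1242 amu
Mass defect Δm = 15.1242 − 15.00011 = 0.12409 amu
Binding energy = Δm·c² = 0.12409 × 931.494 MeV/amu = 115.589 MeV

116 MeV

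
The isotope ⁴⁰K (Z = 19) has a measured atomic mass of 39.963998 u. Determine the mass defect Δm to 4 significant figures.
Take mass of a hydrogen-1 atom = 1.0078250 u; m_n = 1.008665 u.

0.3666 u

With 19 protons and 21 neutrons (A = 40):
Total constituent mass: 19 × 1.0078250 + 21 × 1.008665 = 40.3306400 u
The mass defect is 40.3306400 − 39.963998 = 0.3666420 u.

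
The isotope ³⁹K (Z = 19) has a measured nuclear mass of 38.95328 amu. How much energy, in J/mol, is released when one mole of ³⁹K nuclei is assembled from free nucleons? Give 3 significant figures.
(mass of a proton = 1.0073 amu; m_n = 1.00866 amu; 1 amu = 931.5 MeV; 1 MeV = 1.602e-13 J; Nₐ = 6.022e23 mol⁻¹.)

3.22e+13 J/mol

Mass of separated nucleons = 19(1.0073) + 20(1.00866) = 19.1387 + 20.17320 = 39.31190 amu
The mass defect is 39.31190 − 38.95328 = 0.35862 amu.
Binding energy = Δm·c² = 0.35862 × 931.5 MeV/amu = 334.055 MeV
Per nucleus in joules: 334.055 MeV × 1.602e-13 J/MeV = 5.3516e-11 J
Per mole: 5.3516e-11 J × 6.022e23 mol⁻¹ = 3.2227e+13 J/mol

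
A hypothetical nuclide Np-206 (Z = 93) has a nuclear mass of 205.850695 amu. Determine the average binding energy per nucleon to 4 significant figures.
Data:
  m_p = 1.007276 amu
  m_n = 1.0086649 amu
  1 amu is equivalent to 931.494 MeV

8.162 MeV/nucleon

The nucleus contains 93 protons and 206 − 93 = 113 neutrons.
Mass of separated nucleons = 93(1.007276) + 113(1.0086649) = 93.676668 + 113.9791337 = 207.6558017 amu
Mass defect Δm = 207.6558017 − 205.850695 = 1.8051067 amu
Binding energy = Δm·c² = 1.8051067 × 931.494 MeV/amu = 1681.45 MeV
Dividing by A = 206 gives 8.162 MeV per nucleon.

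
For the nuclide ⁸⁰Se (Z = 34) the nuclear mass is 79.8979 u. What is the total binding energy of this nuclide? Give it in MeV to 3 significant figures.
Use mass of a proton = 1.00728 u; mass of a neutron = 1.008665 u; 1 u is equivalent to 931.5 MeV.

Total constituent mass: 34 × 1.00728 + 46 × 1.008665 = 80.646110 u
The mass defect is 80.646110 − 79.8979 = 0.748210 u.
Converting to energy: 0.748210 u × 931.5 MeV/u = 696.958 MeV

697 MeV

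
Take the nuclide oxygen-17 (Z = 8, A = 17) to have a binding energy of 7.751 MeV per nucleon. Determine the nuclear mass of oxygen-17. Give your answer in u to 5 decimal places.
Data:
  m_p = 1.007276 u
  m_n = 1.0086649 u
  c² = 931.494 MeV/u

Total binding energy = 17 × 7.751 = 131.767 MeV
Mass defect = 131.767 MeV / (931.494 MeV/u) = 0.1414577 u
Constituent mass = 8(1.007276) + 9(1.0086649) = 17.1361921 u
Nuclear mass = 17.1361921 − 0.1414577 = 16.9947344 u ≈ 16.99473 u (to 5 decimal places)

16.99473 u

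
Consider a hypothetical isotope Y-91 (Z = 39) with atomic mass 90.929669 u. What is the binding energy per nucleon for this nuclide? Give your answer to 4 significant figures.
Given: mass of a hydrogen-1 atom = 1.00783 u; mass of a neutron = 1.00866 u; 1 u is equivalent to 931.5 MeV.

With 39 protons and 52 neutrons (A = 91):
Σm = 39·m(¹H) + 52·m_n = 39.30537 + 52.45032 = 91.75569 u
Δm = 91.75569 − 90.929669 = 0.826021 u
E_B = 0.826021 × 931.5 = 769.439 MeV
BE/A = 769.439 MeV / 91 = 8.455 MeV/nucleon

8.455 MeV/nucleon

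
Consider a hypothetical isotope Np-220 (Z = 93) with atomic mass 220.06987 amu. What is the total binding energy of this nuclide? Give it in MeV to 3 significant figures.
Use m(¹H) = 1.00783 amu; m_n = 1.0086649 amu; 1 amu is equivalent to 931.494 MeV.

Σm = 93·m(¹H) + 127·m_n = 93.72819 + 128.1004423 = 221.8286323 amu
Δm = 221.8286323 − 220.06987 = 1.7587623 amu
E_B = 1.7587623 × 931.494 = 1638.28 MeV

1640 MeV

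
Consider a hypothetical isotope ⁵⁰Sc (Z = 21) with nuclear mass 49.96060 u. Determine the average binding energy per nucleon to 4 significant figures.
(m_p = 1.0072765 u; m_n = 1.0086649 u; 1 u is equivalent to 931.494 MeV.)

The nucleus contains 21 protons and 50 − 21 = 29 neutrons.
Mass of separated nucleons = 21(1.0072765) + 29(1.0086649) = 21.1528065 + 29.2512821 = 50.4040886 u
Mass defect Δm = 50.4040886 − 49.96060 = 0.4434886 u
Binding energy = Δm·c² = 0.4434886 × 931.494 MeV/u = 413.107 MeV
Dividing by A = 50 gives 8.262 MeV per nucleon.

8.262 MeV/nucleon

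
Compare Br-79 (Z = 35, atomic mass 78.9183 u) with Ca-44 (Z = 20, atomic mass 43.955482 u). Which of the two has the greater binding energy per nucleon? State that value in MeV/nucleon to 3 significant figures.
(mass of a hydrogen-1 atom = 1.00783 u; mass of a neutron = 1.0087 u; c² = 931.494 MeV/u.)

Br-79; 8.71 MeV/nucleon

Br-79: Σm = 35(1.00783) + 44(1.0087) = 79.65685 u; Δm = 0.73855 u; E_B = 687.95 MeV; E_B/A = 8.708 MeV
Ca-44: Σm = 20(1.00783) + 24(1.0087) = 44.36540 u; Δm = 0.409918 u; E_B = 381.84 MeV; E_B/A = 8.678 MeV
Br-79 has the higher binding energy per nucleon, so it is the more tightly bound nucleus.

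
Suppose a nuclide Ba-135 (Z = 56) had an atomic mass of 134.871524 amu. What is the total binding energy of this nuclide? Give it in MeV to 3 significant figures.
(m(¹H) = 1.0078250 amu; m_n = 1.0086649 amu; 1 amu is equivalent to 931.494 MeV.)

1170 MeV

The nucleus contains 56 protons and 135 − 56 = 79 neutrons.
Mass of separated nucleons = 56(1.0078250) + 79(1.0086649) = 56.4382000 + 79.6845271 = 136.1227271 amu
The mass defect is 136.1227271 − 134.871524 = 1.2512031 amu.
Converting to energy: 1.2512031 amu × 931.494 MeV/amu = 1165.49 MeV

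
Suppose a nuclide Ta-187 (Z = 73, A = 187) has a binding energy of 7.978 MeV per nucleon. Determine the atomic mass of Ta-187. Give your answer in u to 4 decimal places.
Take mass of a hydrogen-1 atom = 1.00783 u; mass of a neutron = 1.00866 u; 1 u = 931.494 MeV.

Total binding energy = 187 × 7.978 = 1491.886 MeV
Mass defect = 1491.886 MeV / (931.494 MeV/u) = 1.601606 u
Constituent mass = 73(1.00783) + 114(1.00866) = 188.55883 u
Atomic mass = 188.55883 − 1.601606 = 186.957224 u ≈ 186.9572 u (to 4 decimal places)

186.9572 u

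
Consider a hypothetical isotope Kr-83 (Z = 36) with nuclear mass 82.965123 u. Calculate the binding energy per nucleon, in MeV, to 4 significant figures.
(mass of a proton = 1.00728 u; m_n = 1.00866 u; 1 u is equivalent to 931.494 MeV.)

The nucleus contains 36 protons and 83 − 36 = 47 neutrons.
Total constituent mass: 36 × 1.00728 + 47 × 1.00866 = 83.66910 u
Δm = 83.66910 − 82.965123 = 0.703977 u
Converting to energy: 0.703977 u × 931.494 MeV/u = 655.750 MeV
BE/A = 655.750 MeV / 83 = 7.901 MeV/nucleon

7.901 MeV/nucleon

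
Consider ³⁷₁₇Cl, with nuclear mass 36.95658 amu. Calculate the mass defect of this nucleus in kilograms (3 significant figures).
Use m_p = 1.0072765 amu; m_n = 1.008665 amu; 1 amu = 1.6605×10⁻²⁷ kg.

5.65e-28 kg

With 17 protons and 20 neutrons (A = 37):
Mass of separated nucleons = 17(1.0072765) + 20(1.008665) = 17.1237005 + 20.173300 = 37.2970005 amu
The mass defect is 37.2970005 − 36.95658 = 0.3404205 amu.
In SI units: 0.3404205 amu × 1.6605×10⁻²⁷ kg/amu = 5.6527e-28 kg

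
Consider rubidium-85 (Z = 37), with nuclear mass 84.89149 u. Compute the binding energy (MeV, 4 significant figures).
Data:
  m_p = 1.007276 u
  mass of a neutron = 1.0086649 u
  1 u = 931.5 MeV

739.3 MeV

The nucleus contains 37 protons and 85 − 37 = 48 neutrons.
Mass of separated nucleons = 37(1.007276) + 48(1.0086649) = 37.269212 + 48.4159152 = 85.6851272 u
Mass defect Δm = 85.6851272 − 84.89149 = 0.7936372 u
E_B = 0.7936372 × 931.5 = 739.273 MeV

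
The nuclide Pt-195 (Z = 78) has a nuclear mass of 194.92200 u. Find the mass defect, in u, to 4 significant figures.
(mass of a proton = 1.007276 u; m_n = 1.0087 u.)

1.663 u

The nucleus contains 78 protons and 195 − 78 = 117 neutrons.
Total constituent mass: 78 × 1.007276 + 117 × 1.0087 = 196.585428 u
Δm = 196.585428 − 194.92200 = 1.663428 u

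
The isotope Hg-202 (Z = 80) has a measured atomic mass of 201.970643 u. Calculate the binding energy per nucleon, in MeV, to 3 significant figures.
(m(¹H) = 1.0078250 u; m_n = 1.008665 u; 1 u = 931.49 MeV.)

The nucleus contains 80 protons and 202 − 80 = 122 neutrons.
Σm = 80·m(¹H) + 122·m_n = 80.6260000 + 123.057130 = 203.6831300 u
Mass defect Δm = 203.6831300 − 201.970643 = 1.7124870 u
E_B = 1.7124870 × 931.49 = 1595.16 MeV
Dividing by A = 202 gives 7.897 MeV per nucleon.

7.90 MeV/nucleon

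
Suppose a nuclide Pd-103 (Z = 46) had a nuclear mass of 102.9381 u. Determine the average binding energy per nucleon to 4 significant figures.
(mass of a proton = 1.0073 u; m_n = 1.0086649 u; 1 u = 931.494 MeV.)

Mass of separated nucleons = 46(1.0073) + 57(1.0086649) = 46.3358 + 57.4938993 = 103.8296993 u
Mass defect Δm = 103.8296993 − 102.9381 = 0.8915993 u
Converting to energy: 0.8915993 u × 931.494 MeV/u = 830.519 MeV
BE/A = 830.519 MeV / 103 = 8.063 MeV/nucleon

8.063 MeV/nucleon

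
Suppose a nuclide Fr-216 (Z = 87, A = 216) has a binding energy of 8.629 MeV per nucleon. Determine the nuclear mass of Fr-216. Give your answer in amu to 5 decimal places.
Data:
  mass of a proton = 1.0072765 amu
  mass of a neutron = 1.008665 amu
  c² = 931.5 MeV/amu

Total binding energy = 216 × 8.629 = 1863.864 MeV
Mass defect = 1863.864 MeV / (931.5 MeV/amu) = 2.0009275 amu
Constituent mass = 87(1.0072765) + 129(1.008665) = 217.7508405 amu
Nuclear mass = 217.7508405 − 2.0009275 = 215.7499130 amu ≈ 215.74991 amu (to 5 decimal places)

215.74991 amu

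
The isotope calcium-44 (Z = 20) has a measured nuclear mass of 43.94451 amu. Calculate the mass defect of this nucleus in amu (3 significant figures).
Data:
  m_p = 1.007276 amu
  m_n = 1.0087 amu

0.410 amu

Z = 20, so N = A − Z = 44 − 20 = 24.
Total constituent mass: 20 × 1.007276 + 24 × 1.0087 = 44.354320 amu
The mass defect is 44.354320 − 43.94451 = 0.409810 amu.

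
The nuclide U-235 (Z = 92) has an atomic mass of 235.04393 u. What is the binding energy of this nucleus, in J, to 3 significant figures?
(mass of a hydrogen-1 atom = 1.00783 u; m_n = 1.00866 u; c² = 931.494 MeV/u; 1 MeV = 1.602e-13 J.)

2.86e-10 J

Σm = 92·m(¹H) + 143·m_n = 92.72036 + 144.23838 = 236.95874 u
Δm = 236.95874 − 235.04393 = 1.91481 u
Converting to energy: 1.91481 u × 931.494 MeV/u = 1783.63 MeV
In joules: 1783.63 MeV × 1.602e-13 J/MeV = 2.8574e-10 J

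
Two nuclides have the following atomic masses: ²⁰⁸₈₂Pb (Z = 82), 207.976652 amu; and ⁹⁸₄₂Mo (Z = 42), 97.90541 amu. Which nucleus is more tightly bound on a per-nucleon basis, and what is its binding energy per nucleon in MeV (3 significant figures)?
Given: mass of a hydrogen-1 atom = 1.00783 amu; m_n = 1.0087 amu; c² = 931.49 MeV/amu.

⁹⁸₄₂Mo; 8.66 MeV/nucleon

²⁰⁸₈₂Pb: Σm = 82(1.00783) + 126(1.0087) = 209.73826 amu; Δm = 1.761608 amu; E_B = 1640.9 MeV; E_B/A = 7.889 MeV
⁹⁸₄₂Mo: Σm = 42(1.00783) + 56(1.0087) = 98.81606 amu; Δm = 0.91065 amu; E_B = 848.26 MeV; E_B/A = 8.656 MeV
⁹⁸₄₂Mo has the higher binding energy per nucleon, so it is the more tightly bound nucleus.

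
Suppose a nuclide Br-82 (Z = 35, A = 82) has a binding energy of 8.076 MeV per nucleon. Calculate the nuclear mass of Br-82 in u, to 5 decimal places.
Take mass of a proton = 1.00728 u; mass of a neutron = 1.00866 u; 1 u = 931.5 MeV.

Total binding energy = 82 × 8.076 = 662.232 MeV
Mass defect = 662.232 MeV / (931.5 MeV/u) = 0.7109308 u
Constituent mass = 35(1.00728) + 47(1.00866) = 82.66182 u
Nuclear mass = 82.66182 − 0.7109308 = 81.9508892 u ≈ 81.95089 u (to 5 decimal places)

81.95089 u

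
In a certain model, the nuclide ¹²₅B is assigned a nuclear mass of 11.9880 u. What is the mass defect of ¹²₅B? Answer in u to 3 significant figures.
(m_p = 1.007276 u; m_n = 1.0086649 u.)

0.109 u

With 5 protons and 7 neutrons (A = 12):
Σm = 5·m_p + 7·m_n = 5.036380 + 7.0606543 = 12.0970343 u
The mass defect is 12.0970343 − 11.9880 = 0.1090343 u.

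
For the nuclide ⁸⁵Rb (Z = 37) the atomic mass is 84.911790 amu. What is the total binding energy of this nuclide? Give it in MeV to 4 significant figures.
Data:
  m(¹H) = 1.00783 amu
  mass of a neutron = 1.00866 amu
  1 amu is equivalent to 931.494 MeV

Z = 37, so N = A − Z = 85 − 37 = 48.
Mass of separated nucleons = 37(1.00783) + 48(1.00866) = 37.28971 + 48.41568 = 85.70539 amu
Mass defect Δm = 85.70539 − 84.911790 = 0.793600 amu
Binding energy = Δm·c² = 0.793600 × 931.494 MeV/amu = 739.234 MeV

739.2 MeV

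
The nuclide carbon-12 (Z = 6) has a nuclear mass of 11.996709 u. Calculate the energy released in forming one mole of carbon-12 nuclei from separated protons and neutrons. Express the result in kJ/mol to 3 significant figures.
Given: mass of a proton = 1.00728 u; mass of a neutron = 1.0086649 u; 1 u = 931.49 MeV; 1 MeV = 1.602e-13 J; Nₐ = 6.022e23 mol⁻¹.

Z = 6, so N = A − Z = 12 − 6 = 6.
Mass of separated nucleons = 6(1.00728) + 6(1.0086649) = 6.04368 + 6.0519894 = 12.0956694 u
Δm = 12.0956694 − 11.996709 = 0.0989604 u
E_B = 0.0989604 × 931.49 = 92.1806 MeV
Per nucleus in joules: 92.1806 MeV × 1.602e-13 J/MeV = 1.4767e-11 J
Per mole: 1.4767e-11 J × 6.022e23 mol⁻¹ = 8.8927e+12 J/mol

8.89e+09 kJ/mol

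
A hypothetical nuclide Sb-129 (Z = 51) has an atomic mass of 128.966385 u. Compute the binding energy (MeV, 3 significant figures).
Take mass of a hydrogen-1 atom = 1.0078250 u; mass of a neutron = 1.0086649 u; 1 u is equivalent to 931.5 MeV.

1030 MeV

Z = 51, so N = A − Z = 129 − 51 = 78.
Mass of separated nucleons = 51(1.0078250) + 78(1.0086649) = 51.3990750 + 78.6758622 = 130.0749372 u
The mass defect is 130.0749372 − 128.966385 = 1.1085522 u.
E_B = 1.1085522 × 931.5 = 1032.62 MeV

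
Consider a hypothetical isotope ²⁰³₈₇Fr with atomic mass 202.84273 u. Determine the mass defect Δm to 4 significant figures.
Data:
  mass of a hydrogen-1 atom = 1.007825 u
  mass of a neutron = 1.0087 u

1.847 u

Total constituent mass: 87 × 1.007825 + 116 × 1.0087 = 204.689975 u
Δm = 204.689975 − 202.84273 = 1.847245 u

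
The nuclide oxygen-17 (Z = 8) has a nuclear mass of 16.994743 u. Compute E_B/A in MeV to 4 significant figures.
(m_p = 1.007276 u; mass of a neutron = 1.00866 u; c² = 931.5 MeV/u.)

The nucleus contains 8 protons and 17 − 8 = 9 neutrons.
Mass of separated nucleons = 8(1.007276) + 9(1.00866) = 8.058208 + 9.07794 = 17.136148 u
Δm = 17.136148 − 16.994743 = 0.141405 u
E_B = 0.141405 × 931.5 = 131.719 MeV
Dividing by A = 17 gives 7.748 MeV per nucleon.

7.748 MeV/nucleon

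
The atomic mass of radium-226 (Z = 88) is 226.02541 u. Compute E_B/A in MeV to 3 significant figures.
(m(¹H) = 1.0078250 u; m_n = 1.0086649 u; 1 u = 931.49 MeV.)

Σm = 88·m(¹H) + 138·m_n = 88.6886000 + 139.1957562 = 227.8843562 u
Δm = 227.8843562 − 226.02541 = 1.8589462 u
E_B = 1.8589462 × 931.49 = 1731.59 MeV
Dividing by A = 226 gives 7.662 MeV per nucleon.

7.66 MeV/nucleon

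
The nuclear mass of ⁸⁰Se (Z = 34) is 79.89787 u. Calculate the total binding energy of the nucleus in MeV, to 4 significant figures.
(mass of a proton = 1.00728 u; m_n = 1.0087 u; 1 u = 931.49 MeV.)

698.5 MeV

Z = 34, so N = A − Z = 80 − 34 = 46.
Σm = 34·m_p + 46·m_n = 34.24752 + 46.4002 = 80.64772 u
The mass defect is 80.64772 − 79.89787 = 0.74985 u.
E_B = 0.74985 × 931.49 = 698.478 MeV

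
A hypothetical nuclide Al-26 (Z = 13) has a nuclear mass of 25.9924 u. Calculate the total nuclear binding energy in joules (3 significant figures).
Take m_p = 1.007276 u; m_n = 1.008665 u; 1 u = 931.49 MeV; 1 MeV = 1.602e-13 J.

Σm = 13·m_p + 13·m_n = 13.094588 + 13.112645 = 26.207233 u
The mass defect is 26.207233 − 25.9924 = 0.214833 u.
Converting to energy: 0.214833 u × 931.49 MeV/u = 200.115 MeV
In joules: 200.115 MeV × 1.602e-13 J/MeV = 3.2058e-11 J

3.21e-11 J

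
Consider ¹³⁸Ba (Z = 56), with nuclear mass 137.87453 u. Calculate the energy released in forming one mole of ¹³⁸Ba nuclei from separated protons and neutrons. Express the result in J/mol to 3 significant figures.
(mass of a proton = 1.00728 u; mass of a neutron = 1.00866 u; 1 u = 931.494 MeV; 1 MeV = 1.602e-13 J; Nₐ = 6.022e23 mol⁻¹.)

Total constituent mass: 56 × 1.00728 + 82 × 1.00866 = 139.11780 u
The mass defect is 139.11780 − 137.87453 = 1.24327 u.
Converting to energy: 1.24327 u × 931.494 MeV/u = 1158.10 MeV
Per nucleus in joules: 1158.10 MeV × 1.602e-13 J/MeV = 1.8553e-10 J
Per mole: 1.8553e-10 J × 6.022e23 mol⁻¹ = 1.1173e+14 J/mol

1.12e+14 J/mol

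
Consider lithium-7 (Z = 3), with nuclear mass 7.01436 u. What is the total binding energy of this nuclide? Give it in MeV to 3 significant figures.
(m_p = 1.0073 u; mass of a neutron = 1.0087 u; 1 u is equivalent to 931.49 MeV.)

The nucleus contains 3 protons and 7 − 3 = 4 neutrons.
Σm = 3·m_p + 4·m_n = 3.0219 + 4.0348 = 7.0567 u
Mass defect Δm = 7.0567 − 7.01436 = 0.04234 u
Binding energy = Δm·c² = 0.04234 × 931.49 MeV/u = 39.4393 MeV

39.4 MeV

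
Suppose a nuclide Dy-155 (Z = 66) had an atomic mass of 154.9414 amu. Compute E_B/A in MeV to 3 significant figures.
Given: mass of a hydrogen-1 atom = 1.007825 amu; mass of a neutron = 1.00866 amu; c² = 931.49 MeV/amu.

8.09 MeV/nucleon

With 66 protons and 89 neutrons (A = 155):
Total constituent mass: 66 × 1.007825 + 89 × 1.00866 = 156.287190 amu
The mass defect is 156.287190 − 154.9414 = 1.345790 amu.
E_B = 1.345790 × 931.49 = 1253.59 MeV
BE/A = 1253.59 MeV / 155 = 8.088 MeV/nucleon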